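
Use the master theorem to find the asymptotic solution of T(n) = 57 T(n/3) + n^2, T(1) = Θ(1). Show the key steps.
T(n) = Θ(n^(log_3 57))

Master theorem: compare f(n) = n^2 to n^(log_3 57) where log_3 57 ≈ 3.680. Since 2 < log_3 57, we have f(n) = O(n^(log_3 57 − ε)) for some ε > 0 — Case 1. Hence T(n) = Θ(n^(log_3 57)).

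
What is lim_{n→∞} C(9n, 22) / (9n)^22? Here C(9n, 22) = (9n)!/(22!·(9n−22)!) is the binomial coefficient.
lim = 1/22! = 1/1124000727777607680000

With N = 9n → ∞: C(N, 22) / N^22 = [N(N−1)…(N−21)] / (22! · N^22) = (1/22!) · 1 · (1 − 1/(9n)) · … · (1 − 21/(9n)). Each factor → 1 as N → ∞, so the limit is 1/22! = 1/1124000727777607680000.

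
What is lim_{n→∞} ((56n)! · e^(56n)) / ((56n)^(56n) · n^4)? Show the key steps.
lim = 0

Stirling: (56n)! ~ sqrt(2π·56n) · (56n/e)^(56n). Hence
  (56n)! · e^(56n) / (56n)^(56n) ~ sqrt(2π·56n).
Dividing by n^4: sqrt(2π·56n) / n^4 = sqrt(2π·56) · n^((1−8)/2), so the expression behaves like sqrt(2π·56) · n^((1−8)/2) → 0.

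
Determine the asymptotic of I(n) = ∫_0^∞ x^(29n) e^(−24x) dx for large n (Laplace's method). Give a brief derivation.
I(n) ~ (sqrt(2π·29n) / 24) · (29n/(24e))^(29n)

Write the integrand as exp(29n ln x − 24x) and set f(x) = 29n ln x − 24x. Then f'(x) = 29n/x − 24 = 0 at x* = 29n/24, and f''(x*) = −29n/x*^2 = −24^2/(29n). Laplace's method (interior maximum) gives
  I(n) ~ e^(f(x*)) · sqrt(2π / |f''(x*)|)
        = exp(29n ln(29n/24) − 29n) · sqrt(2π · 29n / 24^2)
        = (29n/24)^(29n) e^(−29n) · sqrt(2π·29n) / 24
        = (sqrt(2π·29n) / 24) · (29n/(24e))^(29n).
This matches Γ(29n+1)/24^(29n+1) with Stirling applied to Γ.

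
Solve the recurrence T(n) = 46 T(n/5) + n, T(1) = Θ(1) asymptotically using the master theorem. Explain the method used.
T(n) = Θ(n^(log_5 46))

Master theorem: compare f(n) = n to n^(log_5 46) where log_5 46 ≈ 2.379. Since 1 < log_5 46, we have f(n) = O(n^(log_5 46 − ε)) for some ε > 0 — Case 1. Hence T(n) = Θ(n^(log_5 46)).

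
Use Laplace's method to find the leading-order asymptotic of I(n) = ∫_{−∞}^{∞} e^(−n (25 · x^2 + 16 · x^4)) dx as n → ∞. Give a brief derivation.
I(n) ~ sqrt(π/(25n))

φ(x) = 25 · x^2 + 16 · x^4 has its unique global minimum at x* = 0 (since φ'(x) = 50x + 64x^3 = 0 only at x = 0 for real x with both coefficients positive, and φ → ∞ as |x| → ∞). At x* = 0, φ(0) = 0 and φ''(0) = 50. Laplace's method then gives
  I(n) ~ sqrt(2π / (n · φ''(0))) · e^(−n φ(0)) = sqrt(2π / (50n)) = sqrt(π/(25n)).
The 16 · x^4 term contributes only at subleading order (an O(1/n) relative correction).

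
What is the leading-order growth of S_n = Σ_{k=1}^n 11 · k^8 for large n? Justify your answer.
S_n ~ 11 · n^9 / 9

By integral comparison (Euler-Maclaurin), Σ_{k=1}^n 11 · k^8 = 11 · ∫_0^n x^8 dx + O(n^8) = 11 · n^9/9 + O(n^8). (Equivalently, Faulhaber's formula gives the same leading term.)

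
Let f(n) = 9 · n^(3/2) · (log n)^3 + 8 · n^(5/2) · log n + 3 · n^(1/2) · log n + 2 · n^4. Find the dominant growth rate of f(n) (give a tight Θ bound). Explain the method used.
f(n) ∈ Θ(n^4)

Compare the terms by growth order. For large n, n^a · (log n)^b dominates n^a' · (log n)^b' iff a > a', or (a = a' and b > b'). Ranking the 4 terms shows the dominant one is 2 · n^4. Hence f(n) ∈ Θ(n^4).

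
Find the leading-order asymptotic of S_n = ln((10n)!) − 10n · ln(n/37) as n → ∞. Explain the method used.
S_n ~ 10n · (ln 370 − 1) + O(ln n)

Stirling: ln((10n)!) = 10n ln(10n) − 10n + O(ln n).
  S_n = 10n ln(10n) − 10n − 10n ln(n/37) + O(ln n)
      = 10n ln(10n) − 10n ln n + 10n ln 37 − 10n + O(ln n)
      = 10n ln 10 + 10n ln 37 − 10n + O(ln n)
      = 10n (ln 370 − 1) + O(ln n).
Numerically ln(370) − 1 ≈ 4.9135.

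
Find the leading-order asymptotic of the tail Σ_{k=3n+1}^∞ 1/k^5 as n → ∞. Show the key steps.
Σ_{k>3n} 1/k^5 ~ 1/(4 · (3n)^4)

Compare to the integral: ∫_{3n}^∞ x^(−5) dx = [−x^(−4)/4]_{3n}^∞ = 1/((5−1)·(3n)^4). Euler-Maclaurin then gives
  Σ_{k>3n} 1/k^5 = ∫_{3n}^∞ dx/x^5 − 1/(2·(3n)^5) + O(1/(3n)^6).
(Equivalently this is ζ(5) − Σ_{k≤3n} 1/k^5.)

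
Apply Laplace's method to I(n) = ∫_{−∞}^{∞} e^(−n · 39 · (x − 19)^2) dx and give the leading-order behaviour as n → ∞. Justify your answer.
I(n) = sqrt(π/(39n))

Here φ(x) = 39 · (x − 19)^2 has its unique minimum at x* = 19 with φ(x*) = 0 and φ''(x*) = 78. Laplace's method gives
  I(n) ~ e^(−n φ(x*)) · sqrt(2π / (n · φ''(x*))) = sqrt(2π / (78n)) = sqrt(π/(39n)).
This is exact: substituting u = (x − 19)·sqrt(39n) gives I(n) = (1/sqrt(39n)) ∫_{−∞}^{∞} e^(−u^2) du = sqrt(π/(39n)).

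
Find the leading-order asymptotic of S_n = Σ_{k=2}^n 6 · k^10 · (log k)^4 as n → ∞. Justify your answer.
S_n ~ 6 · n^11 · (log n)^4 / 11

By integral comparison, S_n = ∫_1^n 6 · x^10 · (log x)^4 dx + O(n^10 · (log n)^4). For the integral, the leading term of ∫_1^n x^10 (log x)^4 dx is n^11/11 · (log n)^4 (by repeated integration by parts; each step lowers the log-exponent and produces a relatively O(1/log n) correction). Hence S_n ~ 6 · n^11 · (log n)^4 / 11.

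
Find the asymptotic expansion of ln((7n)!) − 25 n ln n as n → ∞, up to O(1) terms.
ln((7n)!) − 25 n ln n = −18 n ln n + 7(ln 7 − 1) n + (1/2) ln(2π·7n) + O(1/n)

Stirling: ln((7n)!) = 7n ln(7n) − 7n + (1/2) ln(2π·7n) + O(1/n).
Expand 7n ln(7n) = 7n (ln n + ln 7) = 7n ln n + 7n ln 7.
Subtract 25n ln n: leading term is (7 − 25) n ln n = −18 n ln n. The next term is 7n ln 7 − 7n = 7(ln 7 − 1) n. Then the (1/2) ln(2π·7n) correction.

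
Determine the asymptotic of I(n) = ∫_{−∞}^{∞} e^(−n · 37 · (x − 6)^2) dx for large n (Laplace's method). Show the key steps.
I(n) = sqrt(π/(37n))

Here φ(x) = 37 · (x − 6)^2 has its unique minimum at x* = 6 with φ(x*) = 0 and φ''(x*) = 74. Laplace's method gives
  I(n) ~ e^(−n φ(x*)) · sqrt(2π / (n · φ''(x*))) = sqrt(2π / (74n)) = sqrt(π/(37n)).
This is exact: substituting u = (x − 6)·sqrt(37n) gives I(n) = (1/sqrt(37n)) ∫_{−∞}^{∞} e^(−u^2) du = sqrt(π/(37n)).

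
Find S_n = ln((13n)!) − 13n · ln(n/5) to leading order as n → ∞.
S_n ~ 13n · (ln 65 − 1) + O(ln n)

Stirling: ln((13n)!) = 13n ln(13n) − 13n + O(ln n).
  S_n = 13n ln(13n) − 13n − 13n ln(n/5) + O(ln n)
      = 13n ln(13n) − 13n ln n + 13n ln 5 − 13n + O(ln n)
      = 13n ln 13 + 13n ln 5 − 13n + O(ln n)
      = 13n (ln 65 − 1) + O(ln n).
Numerically ln(65) − 1 ≈ 3.1744.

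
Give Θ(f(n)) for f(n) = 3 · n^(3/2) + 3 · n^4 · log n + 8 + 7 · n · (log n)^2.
f(n) ∈ Θ(n^4 · log n)

Compare the terms by growth order. For large n, n^a · (log n)^b dominates n^a' · (log n)^b' iff a > a', or (a = a' and b > b'). Ranking the 4 terms shows the dominant one is 3 · n^4 · log n. Hence f(n) ∈ Θ(n^4 · log n).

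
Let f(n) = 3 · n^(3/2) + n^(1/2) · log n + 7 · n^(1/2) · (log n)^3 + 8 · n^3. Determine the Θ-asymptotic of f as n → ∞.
f(n) ∈ Θ(n^3)

Compare the terms by growth order. For large n, n^a · (log n)^b dominates n^a' · (log n)^b' iff a > a', or (a = a' and b > b'). Ranking the 4 terms shows the dominant one is 8 · n^3. Hence f(n) ∈ Θ(n^3).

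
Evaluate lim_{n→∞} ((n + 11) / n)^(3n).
lim = e^33

Rewrite as (1 + 11/n)^(3n). By the standard limit (1 + x/n)^n → e^x, we have (1 + 11/n)^n → e^11, and raising to the 3rd power gives e^33.
More precisely, ln[(1 + 11/n)^(3n)] = 3n · ln(1 + 11/n) = 3n · (11/n + O(1/n^2)) = 33 + O(1/n) → 33.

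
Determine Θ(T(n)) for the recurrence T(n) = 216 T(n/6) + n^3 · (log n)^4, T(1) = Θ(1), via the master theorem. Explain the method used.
T(n) = Θ(n^3 · (log n)^5)

Here log_6 216 = 3 and f(n) = n^3 · (log n)^4 = Θ(n^(log_6 216) · (log n)^4). This is the extended Case 2 of the master theorem (f matches the critical exponent up to log factors), giving T(n) = Θ(n^(log_6 216) · (log n)^(4+1)) = Θ(n^3 · (log n)^5).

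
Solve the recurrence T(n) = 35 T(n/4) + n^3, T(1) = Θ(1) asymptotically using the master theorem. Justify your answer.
T(n) = Θ(n^3)

log_4 35 ≈ 2.565. f(n) = n^3 dominates n^(log_4 35) since 3 > 2.565, and the regularity condition a·f(n/b) = 35·(n/4)^3 = (35/64)·n^3 ≤ c·f(n) holds with c = 35/64 ≈ 0.547 < 1. So this is Case 3: T(n) = Θ(f(n)) = Θ(n^3).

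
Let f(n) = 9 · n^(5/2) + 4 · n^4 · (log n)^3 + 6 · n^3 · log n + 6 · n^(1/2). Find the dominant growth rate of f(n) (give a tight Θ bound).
f(n) ∈ Θ(n^4 · (log n)^3)

Compare the terms by growth order. For large n, n^a · (log n)^b dominates n^a' · (log n)^b' iff a > a', or (a = a' and b > b'). Ranking the 4 terms shows the dominant one is 4 · n^4 · (log n)^3. Hence f(n) ∈ Θ(n^4 · (log n)^3).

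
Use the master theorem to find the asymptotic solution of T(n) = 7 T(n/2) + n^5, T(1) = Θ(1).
T(n) = Θ(n^5)

log_2 7 ≈ 2.807. f(n) = n^5 dominates n^(log_2 7) since 5 > 2.807, and the regularity condition a·f(n/b) = 7·(n/2)^5 = (7/32)·n^5 ≤ c·f(n) holds with c = 7/32 ≈ 0.219 < 1. So this is Case 3: T(n) = Θ(f(n)) = Θ(n^5).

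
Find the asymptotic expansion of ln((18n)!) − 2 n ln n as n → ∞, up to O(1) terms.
ln((18n)!) − 2 n ln n = 16 n ln n + 18(ln 18 − 1) n + (1/2) ln(2π·18n) + O(1/n)

Stirling: ln((18n)!) = 18n ln(18n) − 18n + (1/2) ln(2π·18n) + O(1/n).
Expand 18n ln(18n) = 18n (ln n + ln 18) = 18n ln n + 18n ln 18.
Subtract 2n ln n: leading term is (18 − 2) n ln n = 16 n ln n. The next term is 18n ln 18 − 18n = 18(ln 18 − 1) n. Then the (1/2) ln(2π·18n) correction.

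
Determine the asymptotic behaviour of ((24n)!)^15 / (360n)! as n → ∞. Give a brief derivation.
((24n)!)^15/(360n)! ~ ((2π·24n)^(14/2) / sqrt(15)) · 15^(−15·24n)  →  0

Write N = 24n. Stirling: N! ~ sqrt(2π N)(N/e)^N and (15N)! ~ sqrt(2π·15N)·(15N/e)^(15N).
  (N!)^15/(15N)! ~ (2π N)^(15/2) (N/e)^(15N) / [sqrt(2π·15N) (15N/e)^(15N)]
     = (2π N)^(15/2) / sqrt(2π·15N) · (N/(15N))^(15N)
     = (2π N)^((15−1)/2) / sqrt(15) · 15^(−15N).
Since 15^15 > 1, the factor 15^(−15N) decays exponentially, so the ratio → 0. Substituting N = 24n gives the stated form.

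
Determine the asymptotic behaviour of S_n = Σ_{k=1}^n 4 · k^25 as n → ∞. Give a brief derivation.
S_n ~ 2 · n^26 / 13

By integral comparison (Euler-Maclaurin), Σ_{k=1}^n 4 · k^25 = 4 · ∫_0^n x^25 dx + O(n^25) = 4 · n^26/26 = 2 · n^26 / 13 + O(n^25). (Equivalently, Faulhaber's formula gives the same leading term.)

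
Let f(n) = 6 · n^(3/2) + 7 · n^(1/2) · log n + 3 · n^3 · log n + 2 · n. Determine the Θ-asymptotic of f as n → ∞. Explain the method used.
f(n) ∈ Θ(n^3 · log n)

Compare the terms by growth order. For large n, n^a · (log n)^b dominates n^a' · (log n)^b' iff a > a', or (a = a' and b > b'). Ranking the 4 terms shows the dominant one is 3 · n^3 · log n. Hence f(n) ∈ Θ(n^3 · log n).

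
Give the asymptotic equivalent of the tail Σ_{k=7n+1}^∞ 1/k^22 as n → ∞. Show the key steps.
Σ_{k>7n} 1/k^22 ~ 1/(21 · (7n)^21)

Compare to the integral: ∫_{7n}^∞ x^(−22) dx = [−x^(−21)/21]_{7n}^∞ = 1/((22−1)·(7n)^21). Euler-Maclaurin then gives
  Σ_{k>7n} 1/k^22 = ∫_{7n}^∞ dx/x^22 − 1/(2·(7n)^22) + O(1/(7n)^23).
(Equivalently this is ζ(22) − Σ_{k≤7n} 1/k^22.)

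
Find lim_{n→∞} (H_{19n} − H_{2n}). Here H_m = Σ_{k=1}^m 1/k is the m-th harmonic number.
lim = ln(19/2)

Euler-Maclaurin gives H_m = ln m + γ + 1/(2m) + O(1/m^2). The γ and O(1/m) terms cancel in the difference:
  H_{19n} − H_{2n} = ln(19n) − ln(2n) + O(1/n) = ln(19/2) + O(1/n).
Hence the limit is ln(19/2).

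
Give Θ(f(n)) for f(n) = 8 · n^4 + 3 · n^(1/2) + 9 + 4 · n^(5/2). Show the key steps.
f(n) ∈ Θ(n^4)

Compare the terms by growth order. For large n, n^a · (log n)^b dominates n^a' · (log n)^b' iff a > a', or (a = a' and b > b'). Ranking the 4 terms shows the dominant one is 8 · n^4. Hence f(n) ∈ Θ(n^4).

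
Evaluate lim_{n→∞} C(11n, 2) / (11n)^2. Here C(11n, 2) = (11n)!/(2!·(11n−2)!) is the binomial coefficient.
lim = 1/2! = 1/2

With N = 11n → ∞: C(N, 2) / N^2 = [N(N−1)…(N−1)] / (2! · N^2) = (1/2!) · 1 · (1 − 1/(11n)). Each factor → 1 as N → ∞, so the limit is 1/2! = 1/2.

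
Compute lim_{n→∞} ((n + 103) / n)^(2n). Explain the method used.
lim = e^206

Rewrite as (1 + 103/n)^(2n). By the standard limit (1 + x/n)^n → e^x, we have (1 + 103/n)^n → e^103, and raising to the 2nd power gives e^206.
More precisely, ln[(1 + 103/n)^(2n)] = 2n · ln(1 + 103/n) = 2n · (103/n + O(1/n^2)) = 206 + O(1/n) → 206.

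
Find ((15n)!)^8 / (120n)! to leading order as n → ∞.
((15n)!)^8/(120n)! ~ ((2π·15n)^(7/2) / sqrt(8)) · 8^(−8·15n)  →  0

Write N = 15n. Stirling: N! ~ sqrt(2π N)(N/e)^N and (8N)! ~ sqrt(2π·8N)·(8N/e)^(8N).
  (N!)^8/(8N)! ~ (2π N)^(8/2) (N/e)^(8N) / [sqrt(2π·8N) (8N/e)^(8N)]
     = (2π N)^(8/2) / sqrt(2π·8N) · (N/(8N))^(8N)
     = (2π N)^((8−1)/2) / sqrt(8) · 8^(−8N).
Since 8^8 > 1, the factor 8^(−8N) decays exponentially, so the ratio → 0. Substituting N = 15n gives the stated form.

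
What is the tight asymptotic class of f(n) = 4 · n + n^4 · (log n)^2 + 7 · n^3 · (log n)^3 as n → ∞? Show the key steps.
f(n) ∈ Θ(n^4 · (log n)^2)

Compare the terms by growth order. For large n, n^a · (log n)^b dominates n^a' · (log n)^b' iff a > a', or (a = a' and b > b'). Ranking the 3 terms shows the dominant one is n^4 · (log n)^2. Hence f(n) ∈ Θ(n^4 · (log n)^2).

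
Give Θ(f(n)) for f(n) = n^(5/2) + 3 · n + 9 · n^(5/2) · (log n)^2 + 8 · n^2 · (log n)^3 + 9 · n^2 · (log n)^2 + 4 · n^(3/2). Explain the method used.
f(n) ∈ Θ(n^(5/2) · (log n)^2)

Compare the terms by growth order. For large n, n^a · (log n)^b dominates n^a' · (log n)^b' iff a > a', or (a = a' and b > b'). Ranking the 6 terms shows the dominant one is 9 · n^(5/2) · (log n)^2. Hence f(n) ∈ Θ(n^(5/2) · (log n)^2).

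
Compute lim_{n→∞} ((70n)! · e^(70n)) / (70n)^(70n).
lim = ∞

Stirling: (70n)! ~ sqrt(2π·70n) · (70n/e)^(70n). Hence
  (70n)! · e^(70n) / (70n)^(70n) ~ sqrt(2π·70n) = sqrt(2π·70) · sqrt(n) → ∞.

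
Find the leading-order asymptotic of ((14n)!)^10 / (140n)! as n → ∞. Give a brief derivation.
((14n)!)^10/(140n)! ~ ((2π·14n)^(9/2) / sqrt(10)) · 10^(−10·14n)  →  0

Write N = 14n. Stirling: N! ~ sqrt(2π N)(N/e)^N and (10N)! ~ sqrt(2π·10N)·(10N/e)^(10N).
  (N!)^10/(10N)! ~ (2π N)^(10/2) (N/e)^(10N) / [sqrt(2π·10N) (10N/e)^(10N)]
     = (2π N)^(10/2) / sqrt(2π·10N) · (N/(10N))^(10N)
     = (2π N)^((10−1)/2) / sqrt(10) · 10^(−10N).
Since 10^10 > 1, the factor 10^(−10N) decays exponentially, so the ratio → 0. Substituting N = 14n gives the stated form.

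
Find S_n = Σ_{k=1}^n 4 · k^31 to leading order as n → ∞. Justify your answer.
S_n ~ n^32 / 8

By integral comparison (Euler-Maclaurin), Σ_{k=1}^n 4 · k^31 = 4 · ∫_0^n x^31 dx + O(n^31) = 4 · n^32/32 = n^32 / 8 + O(n^31). (Equivalently, Faulhaber's formula gives the same leading term.)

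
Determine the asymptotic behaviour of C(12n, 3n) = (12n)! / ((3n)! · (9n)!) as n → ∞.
C(12n, 3n) ~ (256/27)^(3n) · sqrt(2/(3π·3n))

Write N = 3n. Apply Stirling to each factorial:
  (4N)! ~ sqrt(2π·4N) · (4N/e)^(4N),
  N! ~ sqrt(2π N) · (N/e)^N,
  (3N)! ~ sqrt(2π·3N) · (3N/e)^(3N).
The exponential factors combine to (4N)^(4N) / (N^N · (3N)^(3N)) = 4^(4N)/3^(3N) = (4^4/3^3)^N = (256/27)^N.
The square-root prefactors combine to sqrt(2π·4N) / (sqrt(2π N)·sqrt(2π·3N)) = sqrt(4 / (2π·3·N)) = sqrt(2/(3π·3n)).
Substituting N = 3n: C(12n, 3n) ~ (256/27)^(3n) · sqrt(2/(3π·3n)).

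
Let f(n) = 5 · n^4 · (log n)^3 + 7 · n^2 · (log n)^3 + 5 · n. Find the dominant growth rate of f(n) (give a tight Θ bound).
f(n) ∈ Θ(n^4 · (log n)^3)

Compare the terms by growth order. For large n, n^a · (log n)^b dominates n^a' · (log n)^b' iff a > a', or (a = a' and b > b'). Ranking the 3 terms shows the dominant one is 5 · n^4 · (log n)^3. Hence f(n) ∈ Θ(n^4 · (log n)^3).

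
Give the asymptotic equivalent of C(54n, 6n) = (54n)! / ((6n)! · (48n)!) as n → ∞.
C(54n, 6n) ~ (387420489/16777216)^(6n) · sqrt(9/(16π·6n))

Write N = 6n. Apply Stirling to each factorial:
  (9N)! ~ sqrt(2π·9N) · (9N/e)^(9N),
  N! ~ sqrt(2π N) · (N/e)^N,
  (8N)! ~ sqrt(2π·8N) · (8N/e)^(8N).
The exponential factors combine to (9N)^(9N) / (N^N · (8N)^(8N)) = 9^(9N)/8^(8N) = (9^9/8^8)^N = (387420489/16777216)^N.
The square-root prefactors combine to sqrt(2π·9N) / (sqrt(2π N)·sqrt(2π·8N)) = sqrt(9 / (2π·8·N)) = sqrt(9/(16π·6n)).
Substituting N = 6n: C(54n, 6n) ~ (387420489/16777216)^(6n) · sqrt(9/(16π·6n)).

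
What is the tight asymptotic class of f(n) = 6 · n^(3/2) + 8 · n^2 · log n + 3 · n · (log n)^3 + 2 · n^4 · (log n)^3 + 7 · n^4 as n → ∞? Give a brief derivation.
f(n) ∈ Θ(n^4 · (log n)^3)

Compare the terms by growth order. For large n, n^a · (log n)^b dominates n^a' · (log n)^b' iff a > a', or (a = a' and b > b'). Ranking the 5 terms shows the dominant one is 2 · n^4 · (log n)^3. Hence f(n) ∈ Θ(n^4 · (log n)^3).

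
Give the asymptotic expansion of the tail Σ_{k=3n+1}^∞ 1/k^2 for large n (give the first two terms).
Σ_{k>3n} 1/k^2 = 1/(1 · (3n)) − 1/(2 · (3n)^2) + O(1/(3n)^3)

Compare to the integral: ∫_{3n}^∞ x^(−2) dx = [−x^(−1)/1]_{3n}^∞ = 1/((2−1)·(3n)). The Euler-Maclaurin correction adds −f(3n)/2 = −1/(2·(3n)^2). Euler-Maclaurin then gives
  Σ_{k>3n} 1/k^2 = ∫_{3n}^∞ dx/x^2 − 1/(2·(3n)^2) + O(1/(3n)^3).
(Equivalently this is ζ(2) − Σ_{k≤3n} 1/k^2.)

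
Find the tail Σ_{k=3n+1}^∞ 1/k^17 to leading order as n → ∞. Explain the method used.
Σ_{k>3n} 1/k^17 ~ 1/(16 · (3n)^16)

Compare to the integral: ∫_{3n}^∞ x^(−17) dx = [−x^(−16)/16]_{3n}^∞ = 1/((17−1)·(3n)^16). Euler-Maclaurin then gives
  Σ_{k>3n} 1/k^17 = ∫_{3n}^∞ dx/x^17 − 1/(2·(3n)^17) + O(1/(3n)^18).
(Equivalently this is ζ(17) − Σ_{k≤3n} 1/k^17.)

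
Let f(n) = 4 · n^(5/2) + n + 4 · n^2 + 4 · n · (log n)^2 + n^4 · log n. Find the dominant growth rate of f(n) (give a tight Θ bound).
f(n) ∈ Θ(n^4 · log n)

Compare the terms by growth order. For large n, n^a · (log n)^b dominates n^a' · (log n)^b' iff a > a', or (a = a' and b > b'). Ranking the 5 terms shows the dominant one is n^4 · log n. Hence f(n) ∈ Θ(n^4 · log n).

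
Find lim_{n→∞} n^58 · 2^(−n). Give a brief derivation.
lim = 0

Exponentials with base > 1 dominate every fixed polynomial: for any fixed c, n^c / 2^n → 0 as n → ∞ (e.g. by the ratio test, or by writing 2^n = e^(n ln 2) and noting e^(n ln 2) / n^c → ∞). Hence n^58 · 2^(−n) = n^58 / 2^n → 0.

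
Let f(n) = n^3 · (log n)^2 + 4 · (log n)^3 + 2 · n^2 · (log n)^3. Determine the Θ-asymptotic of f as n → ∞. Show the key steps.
f(n) ∈ Θ(n^3 · (log n)^2)

Compare the terms by growth order. For large n, n^a · (log n)^b dominates n^a' · (log n)^b' iff a > a', or (a = a' and b > b'). Ranking the 3 terms shows the dominant one is n^3 · (log n)^2. Hence f(n) ∈ Θ(n^3 · (log n)^2).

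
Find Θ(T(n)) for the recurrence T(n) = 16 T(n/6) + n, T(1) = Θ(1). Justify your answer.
T(n) = Θ(n^(log_6 16))

Master theorem: compare f(n) = n to n^(log_6 16) where log_6 16 ≈ 1.547. Since 1 < log_6 16, we have f(n) = O(n^(log_6 16 − ε)) for some ε > 0 — Case 1. Hence T(n) = Θ(n^(log_6 16)).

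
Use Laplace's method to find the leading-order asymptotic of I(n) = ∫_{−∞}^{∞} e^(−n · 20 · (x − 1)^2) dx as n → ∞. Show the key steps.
I(n) = sqrt(π/(20n))

Here φ(x) = 20 · (x − 1)^2 has its unique minimum at x* = 1 with φ(x*) = 0 and φ''(x*) = 40. Laplace's method gives
  I(n) ~ e^(−n φ(x*)) · sqrt(2π / (n · φ''(x*))) = sqrt(2π / (40n)) = sqrt(π/(20n)).
This is exact: substituting u = (x − 1)·sqrt(20n) gives I(n) = (1/sqrt(20n)) ∫_{−∞}^{∞} e^(−u^2) du = sqrt(π/(20n)).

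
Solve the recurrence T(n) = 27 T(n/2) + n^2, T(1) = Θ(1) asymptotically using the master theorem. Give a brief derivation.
T(n) = Θ(n^(log_2 27))

Master theorem: compare f(n) = n^2 to n^(log_2 27) where log_2 27 ≈ 4.755. Since 2 < log_2 27, we have f(n) = O(n^(log_2 27 − ε)) for some ε > 0 — Case 1. Hence T(n) = Θ(n^(log_2 27)).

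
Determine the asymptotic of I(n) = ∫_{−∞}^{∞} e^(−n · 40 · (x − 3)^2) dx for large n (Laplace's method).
I(n) = sqrt(π/(40n))

Here φ(x) = 40 · (x − 3)^2 has its unique minimum at x* = 3 with φ(x*) = 0 and φ''(x*) = 80. Laplace's method gives
  I(n) ~ e^(−n φ(x*)) · sqrt(2π / (n · φ''(x*))) = sqrt(2π / (80n)) = sqrt(π/(40n)).
This is exact: substituting u = (x − 3)·sqrt(40n) gives I(n) = (1/sqrt(40n)) ∫_{−∞}^{∞} e^(−u^2) du = sqrt(π/(40n)).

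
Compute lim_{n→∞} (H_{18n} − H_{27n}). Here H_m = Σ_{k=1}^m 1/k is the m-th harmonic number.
lim = ln(18/27) = ln(2/3)

Euler-Maclaurin gives H_m = ln m + γ + 1/(2m) + O(1/m^2). The γ and O(1/m) terms cancel in the difference:
  H_{18n} − H_{27n} = ln(18n) − ln(27n) + O(1/n) = ln(18/27) + O(1/n).
Hence the limit is ln(18/27) = ln(2/3).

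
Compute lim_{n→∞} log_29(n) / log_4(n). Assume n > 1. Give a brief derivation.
lim = ln(4) / ln(29) = log_29(4)

Change of base: log_29(n) = ln n / ln 29 and log_4(n) = ln n / ln 4. The ratio is (ln n / ln 29) · (ln 4 / ln n) = ln 4 / ln 29, a constant independent of n. So the limit is ln 4 / ln 29 = log_29(4).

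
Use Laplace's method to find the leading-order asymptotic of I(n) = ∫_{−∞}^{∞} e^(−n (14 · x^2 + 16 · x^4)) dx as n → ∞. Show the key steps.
I(n) ~ sqrt(π/(14n))

φ(x) = 14 · x^2 + 16 · x^4 has its unique global minimum at x* = 0 (since φ'(x) = 28x + 64x^3 = 0 only at x = 0 for real x with both coefficients positive, and φ → ∞ as |x| → ∞). At x* = 0, φ(0) = 0 and φ''(0) = 28. Laplace's method then gives
  I(n) ~ sqrt(2π / (n · φ''(0))) · e^(−n φ(0)) = sqrt(2π / (28n)) = sqrt(π/(14n)).
The 16 · x^4 term contributes only at subleading order (an O(1/n) relative correction).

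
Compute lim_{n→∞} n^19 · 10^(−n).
lim = 0

Exponentials with base > 1 dominate every fixed polynomial: for any fixed c, n^c / 10^n → 0 as n → ∞ (e.g. by the ratio test, or by writing 10^n = e^(n ln 10) and noting e^(n ln 10) / n^c → ∞). Hence n^19 · 10^(−n) = n^19 / 10^n → 0.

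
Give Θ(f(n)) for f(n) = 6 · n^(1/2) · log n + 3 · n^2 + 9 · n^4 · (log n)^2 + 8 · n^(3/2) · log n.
f(n) ∈ Θ(n^4 · (log n)^2)

Compare the terms by growth order. For large n, n^a · (log n)^b dominates n^a' · (log n)^b' iff a > a', or (a = a' and b > b'). Ranking the 4 terms shows the dominant one is 9 · n^4 · (log n)^2. Hence f(n) ∈ Θ(n^4 · (log n)^2).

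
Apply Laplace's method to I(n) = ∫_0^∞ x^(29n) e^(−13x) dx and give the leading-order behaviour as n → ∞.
I(n) ~ (sqrt(2π·29n) / 13) · (29n/(13e))^(29n)

Write the integrand as exp(29n ln x − 13x) and set f(x) = 29n ln x − 13x. Then f'(x) = 29n/x − 13 = 0 at x* = 29n/13, and f''(x*) = −29n/x*^2 = −13^2/(29n). Laplace's method (interior maximum) gives
  I(n) ~ e^(f(x*)) · sqrt(2π / |f''(x*)|)
        = exp(29n ln(29n/13) − 29n) · sqrt(2π · 29n / 13^2)
        = (29n/13)^(29n) e^(−29n) · sqrt(2π·29n) / 13
        = (sqrt(2π·29n) / 13) · (29n/(13e))^(29n).
This matches Γ(29n+1)/13^(29n+1) with Stirling applied to Γ.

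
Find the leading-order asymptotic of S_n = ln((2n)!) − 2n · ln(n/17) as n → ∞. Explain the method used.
S_n ~ 2n · (ln 34 − 1) + O(ln n)

Stirling: ln((2n)!) = 2n ln(2n) − 2n + O(ln n).
  S_n = 2n ln(2n) − 2n − 2n ln(n/17) + O(ln n)
      = 2n ln(2n) − 2n ln n + 2n ln 17 − 2n + O(ln n)
      = 2n ln 2 + 2n ln 17 − 2n + O(ln n)
      = 2n (ln 34 − 1) + O(ln n).
Numerically ln(34) − 1 ≈ 2.5264.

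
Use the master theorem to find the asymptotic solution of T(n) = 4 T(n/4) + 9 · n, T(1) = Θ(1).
T(n) = Θ(n log n)

log_4 4 = 1, and f(n) = 9 · n = Θ(n^(log_4 4)). This is Case 2 of the master theorem: T(n) = Θ(f(n) · log n) = Θ(n log n).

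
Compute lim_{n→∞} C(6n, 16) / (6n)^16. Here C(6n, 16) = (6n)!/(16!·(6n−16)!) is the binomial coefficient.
lim = 1/16! = 1/20922789888000

With N = 6n → ∞: C(N, 16) / N^16 = [N(N−1)…(N−15)] / (16! · N^16) = (1/16!) · 1 · (1 − 1/(6n)) · … · (1 − 15/(6n)). Each factor → 1 as N → ∞, so the limit is 1/16! = 1/20922789888000.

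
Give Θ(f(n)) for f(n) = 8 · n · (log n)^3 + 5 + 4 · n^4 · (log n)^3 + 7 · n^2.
f(n) ∈ Θ(n^4 · (log n)^3)

Compare the terms by growth order. For large n, n^a · (log n)^b dominates n^a' · (log n)^b' iff a > a', or (a = a' and b > b'). Ranking the 4 terms shows the dominant one is 4 · n^4 · (log n)^3. Hence f(n) ∈ Θ(n^4 · (log n)^3).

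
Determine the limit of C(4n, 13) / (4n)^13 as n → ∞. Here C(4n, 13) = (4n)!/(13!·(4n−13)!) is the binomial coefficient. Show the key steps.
lim = 1/13! = 1/6227020800

With N = 4n → ∞: C(N, 13) / N^13 = [N(N−1)…(N−12)] / (13! · N^13) = (1/13!) · 1 · (1 − 1/(4n)) · … · (1 − 12/(4n)). Each factor → 1 as N → ∞, so the limit is 1/13! = 1/6227020800.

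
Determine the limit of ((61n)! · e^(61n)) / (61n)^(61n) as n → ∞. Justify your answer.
lim = ∞

Stirling: (61n)! ~ sqrt(2π·61n) · (61n/e)^(61n). Hence
  (61n)! · e^(61n) / (61n)^(61n) ~ sqrt(2π·61n) = sqrt(2π·61) · sqrt(n) → ∞.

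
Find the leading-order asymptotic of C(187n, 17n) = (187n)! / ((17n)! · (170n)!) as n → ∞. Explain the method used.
C(187n, 17n) ~ (285311670611/10000000000)^(17n) · sqrt(11/(20π·17n))

Write N = 17n. Apply Stirling to each factorial:
  (11N)! ~ sqrt(2π·11N) · (11N/e)^(11N),
  N! ~ sqrt(2π N) · (N/e)^N,
  (10N)! ~ sqrt(2π·10N) · (10N/e)^(10N).
The exponential factors combine to (11N)^(11N) / (N^N · (10N)^(10N)) = 11^(11N)/10^(10N) = (11^11/10^10)^N = (285311670611/10000000000)^N.
The square-root prefactors combine to sqrt(2π·11N) / (sqrt(2π N)·sqrt(2π·10N)) = sqrt(11 / (2π·10·N)) = sqrt(11/(20π·17n)).
Substituting N = 17n: C(187n, 17n) ~ (285311670611/10000000000)^(17n) · sqrt(11/(20π·17n)).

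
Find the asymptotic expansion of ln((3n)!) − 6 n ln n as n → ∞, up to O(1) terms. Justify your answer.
ln((3n)!) − 6 n ln n = −3 n ln n + 3(ln 3 − 1) n + (1/2) ln(2π·3n) + O(1/n)

Stirling: ln((3n)!) = 3n ln(3n) − 3n + (1/2) ln(2π·3n) + O(1/n).
Expand 3n ln(3n) = 3n (ln n + ln 3) = 3n ln n + 3n ln 3.
Subtract 6n ln n: leading term is (3 − 6) n ln n = −3 n ln n. The next term is 3n ln 3 − 3n = 3(ln 3 − 1) n. Then the (1/2) ln(2π·3n) correction.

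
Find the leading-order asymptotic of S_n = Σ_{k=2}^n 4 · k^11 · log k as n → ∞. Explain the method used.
S_n ~ n^12 log n / 3 − n^12 / 36

By integral comparison, S_n = ∫_1^n 4 · x^11 · log x dx + O(n^11 · log n). For the integral, ∫ x^11 log x dx = n^12 log n / 12 − n^12/144 (integration by parts). Hence S_n ~ n^12 log n / 3 − n^12 / 36.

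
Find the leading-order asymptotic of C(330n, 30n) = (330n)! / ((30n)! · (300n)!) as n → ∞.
C(330n, 30n) ~ (285311670611/10000000000)^(30n) · sqrt(11/(20π·30n))

Write N = 30n. Apply Stirling to each factorial:
  (11N)! ~ sqrt(2π·11N) · (11N/e)^(11N),
  N! ~ sqrt(2π N) · (N/e)^N,
  (10N)! ~ sqrt(2π·10N) · (10N/e)^(10N).
The exponential factors combine to (11N)^(11N) / (N^N · (10N)^(10N)) = 11^(11N)/10^(10N) = (11^11/10^10)^N = (285311670611/10000000000)^N.
The square-root prefactors combine to sqrt(2π·11N) / (sqrt(2π N)·sqrt(2π·10N)) = sqrt(11 / (2π·10·N)) = sqrt(11/(20π·30n)).
Substituting N = 30n: C(330n, 30n) ~ (285311670611/10000000000)^(30n) · sqrt(11/(20π·30n)).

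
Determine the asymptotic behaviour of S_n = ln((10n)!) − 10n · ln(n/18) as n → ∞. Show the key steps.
S_n ~ 10n · (ln 180 − 1) + O(ln n)

Stirling: ln((10n)!) = 10n ln(10n) − 10n + O(ln n).
  S_n = 10n ln(10n) − 10n − 10n ln(n/18) + O(ln n)
      = 10n ln(10n) − 10n ln n + 10n ln 18 − 10n + O(ln n)
      = 10n ln 10 + 10n ln 18 − 10n + O(ln n)
      = 10n (ln 180 − 1) + O(ln n).
Numerically ln(180) − 1 ≈ 4.1930.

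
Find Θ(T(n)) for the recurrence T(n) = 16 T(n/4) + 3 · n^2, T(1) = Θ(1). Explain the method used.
T(n) = Θ(n^2 log n)

log_4 16 = 2, and f(n) = 3 · n^2 = Θ(n^(log_4 16)). This is Case 2 of the master theorem: T(n) = Θ(f(n) · log n) = Θ(n^2 log n).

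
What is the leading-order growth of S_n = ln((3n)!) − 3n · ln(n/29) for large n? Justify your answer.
S_n ~ 3n · (ln 87 − 1) + O(ln n)

Stirling: ln((3n)!) = 3n ln(3n) − 3n + O(ln n).
  S_n = 3n ln(3n) − 3n − 3n ln(n/29) + O(ln n)
      = 3n ln(3n) − 3n ln n + 3n ln 29 − 3n + O(ln n)
      = 3n ln 3 + 3n ln 29 − 3n + O(ln n)
      = 3n (ln 87 − 1) + O(ln n).
Numerically ln(87) − 1 ≈ 3.4659.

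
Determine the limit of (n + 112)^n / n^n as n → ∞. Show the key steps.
lim = e^112

Rewrite as (1 + 112/n)^(n). By the standard limit (1 + x/n)^n → e^x, we have (1 + 112/n)^n → e^112, and raising to the 1st power gives e^112.
More precisely, ln[(1 + 112/n)^(n)] = n · ln(1 + 112/n) = n · (112/n + O(1/n^2)) = 112 + O(1/n) → 112.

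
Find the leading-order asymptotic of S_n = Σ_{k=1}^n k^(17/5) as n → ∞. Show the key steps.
S_n ~ (5/22) · n^(22/5)

Integral comparison: Σ_{k=1}^n k^(17/5) = ∫_0^n x^(17/5) dx + O(n^(17/5)). The integral is n^(1 + 17/5) / (1 + 17/5) = n^((17+5)/5) / ((17+5)/5) = (5/22) · n^(22/5).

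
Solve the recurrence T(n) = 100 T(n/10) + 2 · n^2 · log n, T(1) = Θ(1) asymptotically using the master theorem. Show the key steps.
T(n) = Θ(n^2 · (log n)^2)

Here log_10 100 = 2 and f(n) = 2 · n^2 · log n = Θ(n^(log_10 100) · (log n)^1). This is the extended Case 2 of the master theorem (f matches the critical exponent up to log factors), giving T(n) = Θ(n^(log_10 100) · (log n)^(1+1)) = Θ(n^2 · (log n)^2).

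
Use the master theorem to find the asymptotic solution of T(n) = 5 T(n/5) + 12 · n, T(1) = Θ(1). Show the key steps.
T(n) = Θ(n log n)

log_5 5 = 1, and f(n) = 12 · n = Θ(n^(log_5 5)). This is Case 2 of the master theorem: T(n) = Θ(f(n) · log n) = Θ(n log n).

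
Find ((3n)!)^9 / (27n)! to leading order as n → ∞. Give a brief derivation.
((3n)!)^9/(27n)! ~ ((2π·3n)^(8/2) / 3) · 9^(−9·3n)  →  0

Write N = 3n. Stirling: N! ~ sqrt(2π N)(N/e)^N and (9N)! ~ sqrt(2π·9N)·(9N/e)^(9N).
  (N!)^9/(9N)! ~ (2π N)^(9/2) (N/e)^(9N) / [sqrt(2π·9N) (9N/e)^(9N)]
     = (2π N)^(9/2) / sqrt(2π·9N) · (N/(9N))^(9N)
     = (2π N)^((9−1)/2) / 3 · 9^(−9N).
Since 9^9 > 1, the factor 9^(−9N) decays exponentially, so the ratio → 0. Substituting N = 3n gives the stated form.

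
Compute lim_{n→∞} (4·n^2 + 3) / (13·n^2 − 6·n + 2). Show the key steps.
lim = 4/13

For large n the leading n^2 terms dominate both numerator and denominator. Dividing top and bottom by n^2, every other term tends to 0, leaving 4/13.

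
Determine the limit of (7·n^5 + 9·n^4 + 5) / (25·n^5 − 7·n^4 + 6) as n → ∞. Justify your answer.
lim = 7/25

For large n the leading n^5 terms dominate both numerator and denominator. Dividing top and bottom by n^5, every other term tends to 0, leaving 7/25.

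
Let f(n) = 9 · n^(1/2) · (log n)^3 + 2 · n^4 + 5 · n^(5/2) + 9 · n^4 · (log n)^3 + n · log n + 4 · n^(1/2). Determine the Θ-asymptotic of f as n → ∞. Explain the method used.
f(n) ∈ Θ(n^4 · (log n)^3)

Compare the terms by growth order. For large n, n^a · (log n)^b dominates n^a' · (log n)^b' iff a > a', or (a = a' and b > b'). Ranking the 6 terms shows the dominant one is 9 · n^4 · (log n)^3. Hence f(n) ∈ Θ(n^4 · (log n)^3).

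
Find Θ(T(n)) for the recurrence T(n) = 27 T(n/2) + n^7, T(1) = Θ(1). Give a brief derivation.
T(n) = Θ(n^7)

log_2 27 ≈ 4.755. f(n) = n^7 dominates n^(log_2 27) since 7 > 4.755, and the regularity condition a·f(n/b) = 27·(n/2)^7 = (27/128)·n^7 ≤ c·f(n) holds with c = 27/128 ≈ 0.211 < 1. So this is Case 3: T(n) = Θ(f(n)) = Θ(n^7).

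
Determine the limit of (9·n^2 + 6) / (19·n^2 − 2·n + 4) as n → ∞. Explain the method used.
lim = 9/19

For large n the leading n^2 terms dominate both numerator and denominator. Dividing top and bottom by n^2, every other term tends to 0, leaving 9/19.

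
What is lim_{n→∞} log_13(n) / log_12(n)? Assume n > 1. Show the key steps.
lim = ln(12) / ln(13) = log_13(12)

Change of base: log_13(n) = ln n / ln 13 and log_12(n) = ln n / ln 12. The ratio is (ln n / ln 13) · (ln 12 / ln n) = ln 12 / ln 13, a constant independent of n. So the limit is ln 12 / ln 13 = log_13(12).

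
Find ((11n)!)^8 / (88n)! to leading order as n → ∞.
((11n)!)^8/(88n)! ~ ((2π·11n)^(7/2) / sqrt(8)) · 8^(−8·11n)  →  0

Write N = 11n. Stirling: N! ~ sqrt(2π N)(N/e)^N and (8N)! ~ sqrt(2π·8N)·(8N/e)^(8N).
  (N!)^8/(8N)! ~ (2π N)^(8/2) (N/e)^(8N) / [sqrt(2π·8N) (8N/e)^(8N)]
     = (2π N)^(8/2) / sqrt(2π·8N) · (N/(8N))^(8N)
     = (2π N)^((8−1)/2) / sqrt(8) · 8^(−8N).
Since 8^8 > 1, the factor 8^(−8N) decays exponentially, so the ratio → 0. Substituting N = 11n gives the stated form.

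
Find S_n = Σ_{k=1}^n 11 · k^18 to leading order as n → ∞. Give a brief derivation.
S_n ~ 11 · n^19 / 19

By integral comparison (Euler-Maclaurin), Σ_{k=1}^n 11 · k^18 = 11 · ∫_0^n x^18 dx + O(n^18) = 11 · n^19/19 + O(n^18). (Equivalently, Faulhaber's formula gives the same leading term.)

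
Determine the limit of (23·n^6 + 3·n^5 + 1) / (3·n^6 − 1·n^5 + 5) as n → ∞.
lim = 23/3

For large n the leading n^6 terms dominate both numerator and denominator. Dividing top and bottom by n^6, every other term tends to 0, leaving 23/3.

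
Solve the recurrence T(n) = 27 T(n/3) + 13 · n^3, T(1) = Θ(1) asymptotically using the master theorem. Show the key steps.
T(n) = Θ(n^3 log n)

log_3 27 = 3, and f(n) = 13 · n^3 = Θ(n^(log_3 27)). This is Case 2 of the master theorem: T(n) = Θ(f(n) · log n) = Θ(n^3 log n).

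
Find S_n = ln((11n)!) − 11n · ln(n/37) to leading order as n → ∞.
S_n ~ 11n · (ln 407 − 1) + O(ln n)

Stirling: ln((11n)!) = 11n ln(11n) − 11n + O(ln n).
  S_n = 11n ln(11n) − 11n − 11n ln(n/37) + O(ln n)
      = 11n ln(11n) − 11n ln n + 11n ln 37 − 11n + O(ln n)
      = 11n ln 11 + 11n ln 37 − 11n + O(ln n)
      = 11n (ln 407 − 1) + O(ln n).
Numerically ln(407) − 1 ≈ 5.0088.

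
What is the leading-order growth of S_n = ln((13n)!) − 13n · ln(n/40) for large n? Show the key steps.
S_n ~ 13n · (ln 520 − 1) + O(ln n)

Stirling: ln((13n)!) = 13n ln(13n) − 13n + O(ln n).
  S_n = 13n ln(13n) − 13n − 13n ln(n/40) + O(ln n)
      = 13n ln(13n) − 13n ln n + 13n ln 40 − 13n + O(ln n)
      = 13n ln 13 + 13n ln 40 − 13n + O(ln n)
      = 13n (ln 520 − 1) + O(ln n).
Numerically ln(520) − 1 ≈ 5.2538.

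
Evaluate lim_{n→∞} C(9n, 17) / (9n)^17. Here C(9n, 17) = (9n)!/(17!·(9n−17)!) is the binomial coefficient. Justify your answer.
lim = 1/17! = 1/355687428096000

With N = 9n → ∞: C(N, 17) / N^17 = [N(N−1)…(N−16)] / (17! · N^17) = (1/17!) · 1 · (1 − 1/(9n)) · … · (1 − 16/(9n)). Each factor → 1 as N → ∞, so the limit is 1/17! = 1/355687428096000.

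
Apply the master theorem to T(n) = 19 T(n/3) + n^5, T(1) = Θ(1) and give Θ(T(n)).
T(n) = Θ(n^5)

log_3 19 ≈ 2.680. f(n) = n^5 dominates n^(log_3 19) since 5 > 2.680, and the regularity condition a·f(n/b) = 19·(n/3)^5 = (19/243)·n^5 ≤ c·f(n) holds with c = 19/243 ≈ 0.0782 < 1. So this is Case 3: T(n) = Θ(f(n)) = Θ(n^5).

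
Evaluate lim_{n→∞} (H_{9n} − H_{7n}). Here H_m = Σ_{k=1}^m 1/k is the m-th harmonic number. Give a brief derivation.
lim = ln(9/7)

Euler-Maclaurin gives H_m = ln m + γ + 1/(2m) + O(1/m^2). The γ and O(1/m) terms cancel in the difference:
  H_{9n} − H_{7n} = ln(9n) − ln(7n) + O(1/n) = ln(9/7) + O(1/n).
Hence the limit is ln(9/7).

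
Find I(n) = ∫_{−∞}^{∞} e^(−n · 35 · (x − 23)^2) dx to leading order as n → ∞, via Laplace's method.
I(n) = sqrt(π/(35n))

Here φ(x) = 35 · (x − 23)^2 has its unique minimum at x* = 23 with φ(x*) = 0 and φ''(x*) = 70. Laplace's method gives
  I(n) ~ e^(−n φ(x*)) · sqrt(2π / (n · φ''(x*))) = sqrt(2π / (70n)) = sqrt(π/(35n)).
This is exact: substituting u = (x − 23)·sqrt(35n) gives I(n) = (1/sqrt(35n)) ∫_{−∞}^{∞} e^(−u^2) du = sqrt(π/(35n)).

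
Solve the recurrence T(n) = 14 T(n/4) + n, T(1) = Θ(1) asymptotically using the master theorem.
T(n) = Θ(n^(log_4 14))

Master theorem: compare f(n) = n to n^(log_4 14) where log_4 14 ≈ 1.904. Since 1 < log_4 14, we have f(n) = O(n^(log_4 14 − ε)) for some ε > 0 — Case 1. Hence T(n) = Θ(n^(log_4 14)).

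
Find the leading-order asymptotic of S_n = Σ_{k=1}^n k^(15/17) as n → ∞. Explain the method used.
S_n ~ (17/32) · n^(32/17)

Integral comparison: Σ_{k=1}^n k^(15/17) = ∫_0^n x^(15/17) dx + O(n^(15/17)). The integral is n^(1 + 15/17) / (1 + 15/17) = n^((15+17)/17) / ((15+17)/17) = (17/32) · n^(32/17).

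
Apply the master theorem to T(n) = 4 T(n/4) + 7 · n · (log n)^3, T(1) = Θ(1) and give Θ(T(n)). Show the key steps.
T(n) = Θ(n · (log n)^4)

Here log_4 4 = 1 and f(n) = 7 · n · (log n)^3 = Θ(n^(log_4 4) · (log n)^3). This is the extended Case 2 of the master theorem (f matches the critical exponent up to log factors), giving T(n) = Θ(n^(log_4 4) · (log n)^(3+1)) = Θ(n · (log n)^4).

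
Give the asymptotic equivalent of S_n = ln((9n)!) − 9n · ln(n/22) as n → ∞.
S_n ~ 9n · (ln 198 − 1) + O(ln n)

Stirling: ln((9n)!) = 9n ln(9n) − 9n + O(ln n).
  S_n = 9n ln(9n) − 9n − 9n ln(n/22) + O(ln n)
      = 9n ln(9n) − 9n ln n + 9n ln 22 − 9n + O(ln n)
      = 9n ln 9 + 9n ln 22 − 9n + O(ln n)
      = 9n (ln 198 − 1) + O(ln n).
Numerically ln(198) − 1 ≈ 4.2883.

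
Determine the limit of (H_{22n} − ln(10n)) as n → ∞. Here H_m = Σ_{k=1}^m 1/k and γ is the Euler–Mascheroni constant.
lim = ln(11/5) + γ

By Euler-Maclaurin, H_m = ln m + γ + O(1/m). So
  H_{22n} − ln(10n) = ln(22n) + γ − ln(10n) + O(1/n)
                       = ln(22/10) + γ + O(1/n).
Hence the limit is ln(22/10) + γ (= ln(11/5)).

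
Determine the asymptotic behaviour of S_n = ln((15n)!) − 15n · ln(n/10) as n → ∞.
S_n ~ 15n · (ln 150 − 1) + O(ln n)

Stirling: ln((15n)!) = 15n ln(15n) − 15n + O(ln n).
  S_n = 15n ln(15n) − 15n − 15n ln(n/10) + O(ln n)
      = 15n ln(15n) − 15n ln n + 15n ln 10 − 15n + O(ln n)
      = 15n ln 15 + 15n ln 10 − 15n + O(ln n)
      = 15n (ln 150 − 1) + O(ln n).
Numerically ln(150) − 1 ≈ 4.0106.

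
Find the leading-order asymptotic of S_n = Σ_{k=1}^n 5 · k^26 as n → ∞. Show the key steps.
S_n ~ 5 · n^27 / 27

By integral comparison (Euler-Maclaurin), Σ_{k=1}^n 5 · k^26 = 5 · ∫_0^n x^26 dx + O(n^26) = 5 · n^27/27 + O(n^26). (Equivalently, Faulhaber's formula gives the same leading term.)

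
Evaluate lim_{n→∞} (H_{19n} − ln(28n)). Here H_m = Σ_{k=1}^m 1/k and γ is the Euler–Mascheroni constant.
lim = ln(19/28) + γ

By Euler-Maclaurin, H_m = ln m + γ + O(1/m). So
  H_{19n} − ln(28n) = ln(19n) + γ − ln(28n) + O(1/n)
                       = ln(19/28) + γ + O(1/n).
Hence the limit is ln(19/28) + γ.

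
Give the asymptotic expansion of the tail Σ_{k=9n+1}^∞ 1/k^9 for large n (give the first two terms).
Σ_{k>9n} 1/k^9 = 1/(8 · (9n)^8) − 1/(2 · (9n)^9) + O(1/(9n)^10)

Compare to the integral: ∫_{9n}^∞ x^(−9) dx = [−x^(−8)/8]_{9n}^∞ = 1/((9−1)·(9n)^8). The Euler-Maclaurin correction adds −f(9n)/2 = −1/(2·(9n)^9). Euler-Maclaurin then gives
  Σ_{k>9n} 1/k^9 = ∫_{9n}^∞ dx/x^9 − 1/(2·(9n)^9) + O(1/(9n)^10).
(Equivalently this is ζ(9) − Σ_{k≤9n} 1/k^9.)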